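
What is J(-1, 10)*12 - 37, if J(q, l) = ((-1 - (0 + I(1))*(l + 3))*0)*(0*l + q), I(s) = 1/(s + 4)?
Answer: -37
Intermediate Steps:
I(s) = 1/(4 + s)
J(q, l) = 0 (J(q, l) = ((-1 - (0 + 1/(4 + 1))*(l + 3))*0)*(0*l + q) = ((-1 - (0 + 1/5)*(3 + l))*0)*(0 + q) = ((-1 - (0 + 1/5)*(3 + l))*0)*q = ((-1 - (3 + l)/5)*0)*q = ((-1 - (3/5 + l/5))*0)*q = ((-1 + (-3/5 - l/5))*0)*q = ((-8/5 - l/5)*0)*q = 0*q = 0)
J(-1, 10)*12 - 37 = 0*12 - 37 = 0 - 37 = -37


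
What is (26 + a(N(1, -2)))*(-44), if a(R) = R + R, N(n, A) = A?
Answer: -968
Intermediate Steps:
a(R) = 2*R
(26 + a(N(1, -2)))*(-44) = (26 + 2*(-2))*(-44) = (26 - 4)*(-44) = 22*(-44) = -968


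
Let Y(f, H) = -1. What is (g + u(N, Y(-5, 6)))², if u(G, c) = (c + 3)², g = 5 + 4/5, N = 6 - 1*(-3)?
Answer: 2401/25 ≈ 96.040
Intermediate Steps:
N = 9 (N = 6 + 3 = 9)
g = 29/5 (g = 5 + 4*(⅕) = 5 + ⅘ = 29/5 ≈ 5.8000)
u(G, c) = (3 + c)²
(g + u(N, Y(-5, 6)))² = (29/5 + (3 - 1)²)² = (29/5 + 2²)² = (29/5 + 4)² = (49/5)² = 2401/25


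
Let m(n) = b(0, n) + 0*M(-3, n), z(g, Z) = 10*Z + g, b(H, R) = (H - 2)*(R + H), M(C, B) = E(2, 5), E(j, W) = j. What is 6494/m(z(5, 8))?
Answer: -191/5 ≈ -38.200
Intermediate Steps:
M(C, B) = 2
b(H, R) = (-2 + H)*(H + R)
z(g, Z) = g + 10*Z
m(n) = -2*n (m(n) = (0² - 2*0 - 2*n + 0*n) + 0*2 = (0 + 0 - 2*n + 0) + 0 = -2*n + 0 = -2*n)
6494/m(z(5, 8)) = 6494/((-2*(5 + 10*8))) = 6494/((-2*(5 + 80))) = 6494/((-2*85)) = 6494/(-170) = 6494*(-1/170) = -191/5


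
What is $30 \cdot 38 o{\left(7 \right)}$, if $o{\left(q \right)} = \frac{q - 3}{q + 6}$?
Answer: $\frac{4560}{13} \approx 350.77$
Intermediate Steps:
$o{\left(q \right)} = \frac{-3 + q}{6 + q}$
$30 \cdot 38 o{\left(7 \right)} = 30 \cdot 38 \frac{-3 + 7}{6 + 7} = 1140 \cdot \frac{1}{13} \cdot 4 = 1140 \cdot \frac{4}{13} = \frac{4560}{13}$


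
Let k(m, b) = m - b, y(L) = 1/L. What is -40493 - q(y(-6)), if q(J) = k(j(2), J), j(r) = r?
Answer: -242971/6 ≈ -40495.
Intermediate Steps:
q(J) = 2 - J
-40493 - q(y(-6)) = -40493 - (2 - 1/(-6)) = -40493 - (2 - 1*(-⅙)) = -40493 - (2 + ⅙) = -40493 - 1*13/6 = -40493 - 13/6 = -242971/6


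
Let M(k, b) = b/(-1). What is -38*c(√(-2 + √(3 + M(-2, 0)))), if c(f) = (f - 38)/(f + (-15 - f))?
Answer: -1444/15 + 38*I*√(2 - √3)/15 ≈ -96.267 + 1.3113*I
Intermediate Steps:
M(k, b) = -b (M(k, b) = b*(-1) = -b)
c(f) = 38/15 - f/15 (c(f) = (-38 + f)/(-15) = (-38 + f)*(-1/15) = 38/15 - f/15)
-38*c(√(-2 + √(3 + M(-2, 0)))) = -38*(38/15 - √(-2 + √(3 - 1*0))/15) = -38*(38/15 - √(-2 + √(3 + 0))/15) = -38*(38/15 - √(-2 + √3)/15) = -1444/15 + 38*√(-2 + √3)/15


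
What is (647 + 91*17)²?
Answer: 4813636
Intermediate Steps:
(647 + 91*17)² = (647 + 1547)² = 2194² = 4813636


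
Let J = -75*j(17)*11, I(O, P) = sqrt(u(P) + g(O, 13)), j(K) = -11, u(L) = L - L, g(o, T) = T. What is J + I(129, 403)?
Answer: 9075 + sqrt(13) ≈ 9078.6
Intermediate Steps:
u(L) = 0
I(O, P) = sqrt(13) (I(O, P) = sqrt(0 + 13) = sqrt(13))
J = 9075 (J = -(-825)*11 = -75*(-121) = 9075)
J + I(129, 403) = 9075 + sqrt(13)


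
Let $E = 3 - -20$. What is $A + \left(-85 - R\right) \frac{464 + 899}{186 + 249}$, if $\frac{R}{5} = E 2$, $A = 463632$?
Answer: $462645$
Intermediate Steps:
$E = 23$ ($E = 3 + 20 = 23$)
$R = 230$ ($R = 5 \cdot 23 \cdot 2 = 5 \cdot 46 = 230$)
$A + \left(-85 - R\right) \frac{464 + 899}{186 + 249} = 463632 + \left(-85 - 230\right) \frac{464 + 899}{186 + 249} = 463632 + \left(-85 - 230\right) \frac{1363}{435} = 463632 - 315 \cdot 1363 \cdot \frac{1}{435} = 463632 - 987 = 462645$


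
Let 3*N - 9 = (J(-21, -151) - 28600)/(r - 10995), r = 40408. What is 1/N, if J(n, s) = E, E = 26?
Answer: 88239/236143 ≈ 0.37367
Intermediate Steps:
J(n, s) = 26
N = 236143/88239 (N = 3 + ((26 - 28600)/(40408 - 10995))/3 = 3 + (-28574/29413)/3 = 3 + (-28574*1/29413)/3 = 3 + (⅓)*(-28574/29413) = 3 - 28574/88239 = 236143/88239 ≈ 2.6762)
1/N = 1/(236143/88239) = 88239/236143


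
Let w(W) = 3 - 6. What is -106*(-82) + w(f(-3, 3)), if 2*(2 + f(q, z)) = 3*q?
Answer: 8689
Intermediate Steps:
f(q, z) = -2 + 3*q/2 (f(q, z) = -2 + (3*q)/2 = -2 + 3*q/2)
w(W) = -3
-106*(-82) + w(f(-3, 3)) = -106*(-82) - 3 = 8692 - 3 = 8689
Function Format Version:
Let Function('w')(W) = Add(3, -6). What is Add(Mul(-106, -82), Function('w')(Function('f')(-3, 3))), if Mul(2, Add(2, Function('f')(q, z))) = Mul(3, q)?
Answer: 8689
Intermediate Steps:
Function('f')(q, z) = Add(-2, Mul(Rational(3, 2), q)) (Function('f')(q, z) = Add(-2, Mul(Rational(1, 2), Mul(3, q))) = Add(-2, Mul(Rational(3, 2), q)))
Function('w')(W) = -3
Add(Mul(-106, -82), Function('w')(Function('f')(-3, 3))) = Add(Mul(-106, -82), -3) = Add(8692, -3) = 8689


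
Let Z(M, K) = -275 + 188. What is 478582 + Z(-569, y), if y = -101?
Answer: 478495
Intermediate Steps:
Z(M, K) = -87
478582 + Z(-569, y) = 478582 - 87 = 478495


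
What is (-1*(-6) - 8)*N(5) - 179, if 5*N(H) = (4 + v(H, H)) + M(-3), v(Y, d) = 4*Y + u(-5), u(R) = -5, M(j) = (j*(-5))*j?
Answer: -843/5 ≈ -168.60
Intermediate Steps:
M(j) = -5*j**2 (M(j) = (-5*j)*j = -5*j**2)
v(Y, d) = -5 + 4*Y (v(Y, d) = 4*Y - 5 = -5 + 4*Y)
N(H) = -46/5 + 4*H/5 (N(H) = ((4 + (-5 + 4*H)) - 5*(-3)**2)/5 = ((-1 + 4*H) - 5*9)/5 = ((-1 + 4*H) - 45)/5 = (-46 + 4*H)/5 = -46/5 + 4*H/5)
(-1*(-6) - 8)*N(5) - 179 = (-1*(-6) - 8)*(-46/5 + (4/5)*5) - 179 = (6 - 8)*(-46/5 + 4) - 179 = -2*(-26/5) - 179 = 52/5 - 179 = -843/5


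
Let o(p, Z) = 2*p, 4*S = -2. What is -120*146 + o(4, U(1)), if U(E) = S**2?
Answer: -17512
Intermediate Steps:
S = -1/2 (S = (1/4)*(-2) = -1/2 ≈ -0.50000)
U(E) = 1/4 (U(E) = (-1/2)**2 = 1/4)
-120*146 + o(4, U(1)) = -120*146 + 2*4 = -17520 + 8 = -17512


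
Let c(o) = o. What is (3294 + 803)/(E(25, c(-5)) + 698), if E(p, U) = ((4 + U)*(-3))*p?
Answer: 4097/773 ≈ 5.3001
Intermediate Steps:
E(p, U) = p*(-12 - 3*U) (E(p, U) = (-12 - 3*U)*p = p*(-12 - 3*U))
(3294 + 803)/(E(25, c(-5)) + 698) = (3294 + 803)/(-3*25*(4 - 5) + 698) = 4097/(-3*25*(-1) + 698) = 4097/(75 + 698) = 4097/773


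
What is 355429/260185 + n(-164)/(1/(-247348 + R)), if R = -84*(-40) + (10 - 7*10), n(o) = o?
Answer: 10413611491749/260185 ≈ 4.0024e+7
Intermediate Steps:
R = 3300 (R = 3360 + (10 - 70) = 3360 - 60 = 3300)
355429/260185 + n(-164)/(1/(-247348 + R)) = 355429/260185 - 164/(1/(-247348 + 3300)) = 355429*(1/260185) - 164/(1/(-244048)) = 355429/260185 - 164/(-1/244048) = 355429/260185 - 164*(-244048) = 355429/260185 + 40023872 = 10413611491749/260185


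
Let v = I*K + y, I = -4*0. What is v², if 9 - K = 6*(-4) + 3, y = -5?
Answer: 25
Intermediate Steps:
K = 30 (K = 9 - (6*(-4) + 3) = 9 - (-24 + 3) = 9 - 1*(-21) = 9 + 21 = 30)
I = 0
v = -5 (v = 0*30 - 5 = 0 - 5 = -5)
v² = (-5)² = 25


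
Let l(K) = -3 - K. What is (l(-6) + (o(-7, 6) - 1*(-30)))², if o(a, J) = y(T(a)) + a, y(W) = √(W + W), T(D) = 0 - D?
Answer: (26 + √14)² ≈ 884.57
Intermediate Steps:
T(D) = -D
y(W) = √2*√W (y(W) = √(2*W) = √2*√W)
o(a, J) = a + √2*√(-a) (o(a, J) = √2*√(-a) + a = a + √2*√(-a))
(l(-6) + (o(-7, 6) - 1*(-30)))² = ((-3 - 1*(-6)) + ((-7 + √2*√(-1*(-7))) - 1*(-30)))² = ((-3 + 6) + ((-7 + √2*√7) + 30))² = (3 + ((-7 + √14) + 30))² = (3 + (23 + √14))² = (26 + √14)²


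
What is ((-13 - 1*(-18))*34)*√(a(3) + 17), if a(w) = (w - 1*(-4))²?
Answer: 170*√66 ≈ 1381.1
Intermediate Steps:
a(w) = (4 + w)² (a(w) = (w + 4)² = (4 + w)²)
((-13 - 1*(-18))*34)*√(a(3) + 17) = ((-13 - 1*(-18))*34)*√((4 + 3)² + 17) = ((-13 + 18)*34)*√(7² + 17) = (5*34)*√(49 + 17) = 170*√66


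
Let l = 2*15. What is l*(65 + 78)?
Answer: 4290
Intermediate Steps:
l = 30
l*(65 + 78) = 30*(65 + 78) = 30*143 = 4290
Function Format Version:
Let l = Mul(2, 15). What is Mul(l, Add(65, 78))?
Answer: 4290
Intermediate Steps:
l = 30
Mul(l, Add(65, 78)) = Mul(30, Add(65, 78)) = Mul(30, 143) = 4290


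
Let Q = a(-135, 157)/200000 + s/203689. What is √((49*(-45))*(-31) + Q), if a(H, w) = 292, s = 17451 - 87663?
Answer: √708995155321532933165/101844500 ≈ 261.45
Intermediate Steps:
s = -70212
Q = -3495730703/10184450000 (Q = 292/200000 - 70212/203689 = 292*(1/200000) - 70212*1/203689 = 73/50000 - 70212/203689 = -3495730703/10184450000 ≈ -0.34324)
√((49*(-45))*(-31) + Q) = √((49*(-45))*(-31) - 3495730703/10184450000) = √(-2205*(-31) - 3495730703/10184450000) = √(68355 - 3495730703/10184450000) = √(696154584019297/10184450000) = √708995155321532933165/101844500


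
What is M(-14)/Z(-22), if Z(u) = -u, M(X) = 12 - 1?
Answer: 1/2 ≈ 0.50000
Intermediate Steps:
M(X) = 11
M(-14)/Z(-22) = 11/((-1*(-22))) = 11/22 = 11*(1/22) = 1/2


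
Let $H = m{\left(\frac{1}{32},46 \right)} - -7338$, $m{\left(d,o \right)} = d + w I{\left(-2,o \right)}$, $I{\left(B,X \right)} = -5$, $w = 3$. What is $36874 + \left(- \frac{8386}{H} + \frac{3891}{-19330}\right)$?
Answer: $\frac{167023320210113}{4529734210} \approx 36873.0$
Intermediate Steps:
$m{\left(d,o \right)} = -15 + d$ ($m{\left(d,o \right)} = d + 3 \left(-5\right) = d - 15 = -15 + d$)
$H = \frac{234337}{32}$ ($H = \left(-15 + \frac{1}{32}\right) - -7338 = \left(-15 + \frac{1}{32}\right) + 7338 = - \frac{479}{32} + 7338 = \frac{234337}{32} \approx 7323.0$)
$36874 + \left(- \frac{8386}{H} + \frac{3891}{-19330}\right) = 36874 + \left(- \frac{8386}{\frac{234337}{32}} + \frac{3891}{-19330}\right) = 36874 + \left(\left(-8386\right) \frac{32}{234337} + 3891 \left(- \frac{1}{19330}\right)\right) = 36874 - \frac{6099049427}{4529734210} = \frac{167023320210113}{4529734210}$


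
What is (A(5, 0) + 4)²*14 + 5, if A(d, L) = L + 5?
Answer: 1139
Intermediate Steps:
A(d, L) = 5 + L
(A(5, 0) + 4)²*14 + 5 = ((5 + 0) + 4)²*14 + 5 = (5 + 4)²*14 + 5 = 9²*14 + 5 = 81*14 + 5 = 1134 + 5 = 1139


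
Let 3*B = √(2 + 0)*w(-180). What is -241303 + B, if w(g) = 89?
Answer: -241303 + 89*√2/3 ≈ -2.4126e+5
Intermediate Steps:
B = 89*√2/3 (B = (√(2 + 0)*89)/3 = (√2*89)/3 = (89*√2)/3 = 89*√2/3 ≈ 41.955)
-241303 + B = -241303 + 89*√2/3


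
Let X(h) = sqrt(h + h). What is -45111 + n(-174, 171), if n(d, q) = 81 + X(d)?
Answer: -45030 + 2*I*sqrt(87) ≈ -45030.0 + 18.655*I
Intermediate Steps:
X(h) = sqrt(2)*sqrt(h) (X(h) = sqrt(2*h) = sqrt(2)*sqrt(h))
n(d, q) = 81 + sqrt(2)*sqrt(d)
-45111 + n(-174, 171) = -45111 + (81 + sqrt(2)*sqrt(-174)) = -45111 + (81 + sqrt(2)*(I*sqrt(174))) = -45111 + (81 + 2*I*sqrt(87)) = -45030 + 2*I*sqrt(87)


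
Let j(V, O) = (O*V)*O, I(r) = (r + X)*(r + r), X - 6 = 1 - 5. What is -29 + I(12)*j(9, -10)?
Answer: 302371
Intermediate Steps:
X = 2 (X = 6 + (1 - 5) = 6 - 4 = 2)
I(r) = 2*r*(2 + r) (I(r) = (r + 2)*(r + r) = (2 + r)*(2*r) = 2*r*(2 + r))
j(V, O) = V*O**2
-29 + I(12)*j(9, -10) = -29 + (2*12*(2 + 12))*(9*(-10)**2) = -29 + (2*12*14)*(9*100) = -29 + 336*900 = -29 + 302400 = 302371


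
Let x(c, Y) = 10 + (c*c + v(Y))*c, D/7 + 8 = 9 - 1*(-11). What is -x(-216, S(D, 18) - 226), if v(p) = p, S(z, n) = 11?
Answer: 10031246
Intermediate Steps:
D = 84 (D = -56 + 7*(9 - 1*(-11)) = -56 + 7*(9 + 11) = -56 + 7*20 = -56 + 140 = 84)
x(c, Y) = 10 + c*(Y + c²) (x(c, Y) = 10 + (c*c + Y)*c = 10 + (c² + Y)*c = 10 + (Y + c²)*c = 10 + c*(Y + c²))
-x(-216, S(D, 18) - 226) = -(10 + (-216)³ + (11 - 226)*(-216)) = -(10 - 10077696 - 215*(-216)) = -(10 - 10077696 + 46440) = -1*(-10031246) = 10031246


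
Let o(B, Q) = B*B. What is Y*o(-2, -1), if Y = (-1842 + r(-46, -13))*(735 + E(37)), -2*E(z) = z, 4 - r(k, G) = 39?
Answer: -5379482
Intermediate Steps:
r(k, G) = -35 (r(k, G) = 4 - 1*39 = 4 - 39 = -35)
E(z) = -z/2
o(B, Q) = B²
Y = -2689741/2 (Y = (-1842 - 35)*(735 - ½*37) = -1877*(735 - 37/2) = -1877*1433/2 = -2689741/2 ≈ -1.3449e+6)
Y*o(-2, -1) = -2689741/2*(-2)² = -2689741/2*4 = -5379482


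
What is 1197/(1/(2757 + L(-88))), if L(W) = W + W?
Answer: 3089457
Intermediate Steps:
L(W) = 2*W
1197/(1/(2757 + L(-88))) = 1197/(1/(2757 + 2*(-88))) = 1197/(1/(2757 - 176)) = 1197/(1/2581) = 1197*2581 = 3089457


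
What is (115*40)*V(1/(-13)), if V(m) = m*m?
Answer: 4600/169 ≈ 27.219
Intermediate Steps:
V(m) = m²
(115*40)*V(1/(-13)) = (115*40)*(1/(-13))² = 4600*(-1/13)² = 4600*(1/169) = 4600/169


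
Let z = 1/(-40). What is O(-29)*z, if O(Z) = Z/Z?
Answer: -1/40 ≈ -0.025000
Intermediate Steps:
O(Z) = 1
z = -1/40 ≈ -0.025000
O(-29)*z = 1*(-1/40) = -1/40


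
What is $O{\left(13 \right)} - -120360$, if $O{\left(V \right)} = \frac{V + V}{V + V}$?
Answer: $120361$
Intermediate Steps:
$O{\left(V \right)} = 1$ ($O{\left(V \right)} = \frac{2 V}{2 V} = 2 V \frac{1}{2 V} = 1$)
$O{\left(13 \right)} - -120360 = 1 - -120360 = 1 + 120360 = 120361$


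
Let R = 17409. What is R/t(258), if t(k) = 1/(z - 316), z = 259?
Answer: -992313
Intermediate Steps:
t(k) = -1/57 (t(k) = 1/(259 - 316) = 1/(-57) = -1/57)
R/t(258) = 17409/(-1/57) = 17409*(-57) = -992313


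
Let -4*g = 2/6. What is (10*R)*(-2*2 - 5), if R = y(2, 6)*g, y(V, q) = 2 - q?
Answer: -30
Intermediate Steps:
g = -1/12 (g = -1/(2*6) = -1/4*1/3 = -1/12 ≈ -0.083333)
R = 1/3 (R = (2 - 1*6)*(-1/12) = (2 - 6)*(-1/12) = -4*(-1/12) = 1/3 ≈ 0.33333)
(10*R)*(-2*2 - 5) = (10*(1/3))*(-2*2 - 5) = 10*(-4 - 5)/3 = (10/3)*(-9) = -30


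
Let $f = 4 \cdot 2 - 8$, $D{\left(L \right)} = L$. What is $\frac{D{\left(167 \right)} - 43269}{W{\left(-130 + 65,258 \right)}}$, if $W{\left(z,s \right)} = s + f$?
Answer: $- \frac{21551}{129} \approx -167.06$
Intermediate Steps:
$f = 0$ ($f = 8 - 8 = 0$)
$W{\left(z,s \right)} = s$ ($W{\left(z,s \right)} = s + 0 = s$)
$\frac{D{\left(167 \right)} - 43269}{W{\left(-130 + 65,258 \right)}} = \frac{167 - 43269}{258} = \left(167 - 43269\right) \frac{1}{258} = \left(-43102\right) \frac{1}{258} = - \frac{21551}{129}$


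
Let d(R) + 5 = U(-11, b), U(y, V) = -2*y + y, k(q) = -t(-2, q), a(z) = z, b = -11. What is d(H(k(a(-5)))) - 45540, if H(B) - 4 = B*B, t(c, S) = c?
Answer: -45534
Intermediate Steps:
k(q) = 2 (k(q) = -1*(-2) = 2)
H(B) = 4 + B² (H(B) = 4 + B*B = 4 + B²)
U(y, V) = -y
d(R) = 6 (d(R) = -5 - 1*(-11) = -5 + 11 = 6)
d(H(k(a(-5)))) - 45540 = 6 - 45540 = -45534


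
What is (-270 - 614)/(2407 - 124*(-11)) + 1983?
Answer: 7477009/3771 ≈ 1982.8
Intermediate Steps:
(-270 - 614)/(2407 - 124*(-11)) + 1983 = -884/(2407 + 1364) + 1983 = -884/3771 + 1983 = 7477009/3771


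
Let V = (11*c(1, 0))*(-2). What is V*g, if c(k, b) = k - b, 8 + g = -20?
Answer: 616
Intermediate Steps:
g = -28 (g = -8 - 20 = -28)
V = -22 (V = (11*(1 - 1*0))*(-2) = (11*(1 + 0))*(-2) = (11*1)*(-2) = 11*(-2) = -22)
V*g = -22*(-28) = 616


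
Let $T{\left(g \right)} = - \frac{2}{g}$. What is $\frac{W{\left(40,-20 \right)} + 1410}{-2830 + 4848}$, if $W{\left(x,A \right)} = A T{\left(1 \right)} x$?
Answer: $\frac{1505}{1009} \approx 1.4916$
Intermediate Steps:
$W{\left(x,A \right)} = - 2 A x$ ($W{\left(x,A \right)} = A \left(- \frac{2}{1}\right) x = A \left(\left(-2\right) 1\right) x = A \left(-2\right) x = - 2 A x$)
$\frac{W{\left(40,-20 \right)} + 1410}{-2830 + 4848} = \frac{\left(-2\right) \left(-20\right) 40 + 1410}{-2830 + 4848} = \frac{1600 + 1410}{2018} = 3010 \cdot \frac{1}{2018} = \frac{1505}{1009}$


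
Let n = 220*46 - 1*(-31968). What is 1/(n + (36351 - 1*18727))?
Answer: 1/59712 ≈ 1.6747e-5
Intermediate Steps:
n = 42088 (n = 10120 + 31968 = 42088)
1/(n + (36351 - 1*18727)) = 1/(42088 + (36351 - 1*18727)) = 1/(42088 + (36351 - 18727)) = 1/(42088 + 17624) = 1/59712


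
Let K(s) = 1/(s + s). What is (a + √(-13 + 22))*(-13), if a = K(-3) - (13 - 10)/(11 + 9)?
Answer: -2093/60 ≈ -34.883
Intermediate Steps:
K(s) = 1/(2*s)
a = -19/60 (a = (½)/(-3) - (13 - 10)/(11 + 9) = (½)*(-⅓) - 3/20 = -⅙ - 3/20 = -19/60 ≈ -0.31667)
(a + √(-13 + 22))*(-13) = (-19/60 + √(-13 + 22))*(-13) = (-19/60 + √9)*(-13) = (-19/60 + 3)*(-13) = (161/60)*(-13) = -2093/60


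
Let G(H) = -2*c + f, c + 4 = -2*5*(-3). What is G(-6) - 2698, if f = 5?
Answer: -2745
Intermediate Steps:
c = 26 (c = -4 - 2*5*(-3) = -4 - 10*(-3) = -4 + 30 = 26)
G(H) = -47 (G(H) = -2*26 + 5 = -52 + 5 = -47)
G(-6) - 2698 = -47 - 2698 = -2745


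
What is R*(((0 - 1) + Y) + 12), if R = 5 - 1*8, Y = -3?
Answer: -24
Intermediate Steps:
R = -3 (R = 5 - 8 = -3)
R*(((0 - 1) + Y) + 12) = -3*(((0 - 1) - 3) + 12) = -3*((-1 - 3) + 12) = -3*(-4 + 12) = -3*8 = -24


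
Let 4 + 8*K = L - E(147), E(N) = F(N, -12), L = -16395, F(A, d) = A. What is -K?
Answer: 8273/4 ≈ 2068.3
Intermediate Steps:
E(N) = N
K = -8273/4 (K = -½ + (-16395 - 1*147)/8 = -½ + (-16395 - 147)/8 = -½ + (⅛)*(-16542) = -½ - 8271/4 = -8273/4 ≈ -2068.3)
-K = -1*(-8273/4) = 8273/4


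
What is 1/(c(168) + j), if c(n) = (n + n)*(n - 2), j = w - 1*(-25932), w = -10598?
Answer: 1/71110 ≈ 1.4063e-5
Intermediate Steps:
j = 15334 (j = -10598 - 1*(-25932) = -10598 + 25932 = 15334)
c(n) = 2*n*(-2 + n) (c(n) = (2*n)*(-2 + n) = 2*n*(-2 + n))
1/(c(168) + j) = 1/(2*168*(-2 + 168) + 15334) = 1/(2*168*166 + 15334) = 1/(55776 + 15334) = 1/71110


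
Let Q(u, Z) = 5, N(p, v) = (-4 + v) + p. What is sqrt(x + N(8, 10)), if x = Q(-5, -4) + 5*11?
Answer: sqrt(74) ≈ 8.6023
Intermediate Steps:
N(p, v) = -4 + p + v
x = 60 (x = 5 + 5*11 = 5 + 55 = 60)
sqrt(x + N(8, 10)) = sqrt(60 + (-4 + 8 + 10)) = sqrt(60 + 14) = sqrt(74)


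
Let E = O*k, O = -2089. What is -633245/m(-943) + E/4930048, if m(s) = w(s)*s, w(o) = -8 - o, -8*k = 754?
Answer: 64302938541/84816545792 ≈ 0.75814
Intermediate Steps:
k = -377/4 (k = -1/8*754 = -377/4 ≈ -94.250)
E = 787553/4 (E = -2089*(-377/4) = 787553/4 ≈ 1.9689e+5)
m(s) = s*(-8 - s) (m(s) = (-8 - s)*s = s*(-8 - s))
-633245/m(-943) + E/4930048 = -633245*1/(943*(8 - 943)) + (787553/4)/4930048 = -633245/((-1*(-943)*(-935))) + (787553/4)*(1/4930048) = -633245/(-881705) + 787553/19720192 = -633245*(-1/881705) + 787553/19720192 = 3089/4301 + 787553/19720192 = 64302938541/84816545792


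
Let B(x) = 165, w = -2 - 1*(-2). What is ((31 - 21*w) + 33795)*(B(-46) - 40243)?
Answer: -1355678428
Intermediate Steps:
w = 0 (w = -2 + 2 = 0)
((31 - 21*w) + 33795)*(B(-46) - 40243) = ((31 - 21*0) + 33795)*(165 - 40243) = ((31 + 0) + 33795)*(-40078) = (31 + 33795)*(-40078) = 33826*(-40078) = -1355678428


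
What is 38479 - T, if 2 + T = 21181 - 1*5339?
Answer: 22639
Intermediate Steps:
T = 15840 (T = -2 + (21181 - 1*5339) = -2 + (21181 - 5339) = -2 + 15842 = 15840)
38479 - T = 38479 - 1*15840 = 38479 - 15840 = 22639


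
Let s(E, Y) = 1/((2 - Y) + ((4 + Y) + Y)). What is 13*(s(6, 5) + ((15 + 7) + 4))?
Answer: 3731/11 ≈ 339.18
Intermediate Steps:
s(E, Y) = 1/(6 + Y) (s(E, Y) = 1/((2 - Y) + (4 + 2*Y)) = 1/(6 + Y))
13*(s(6, 5) + ((15 + 7) + 4)) = 13*(1/(6 + 5) + ((15 + 7) + 4)) = 13*(1/11 + (22 + 4)) = 13*(1/11 + 26) = 13*(287/11) = 3731/11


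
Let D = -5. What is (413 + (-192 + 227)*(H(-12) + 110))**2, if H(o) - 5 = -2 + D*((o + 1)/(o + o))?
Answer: 10589850649/576 ≈ 1.8385e+7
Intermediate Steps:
H(o) = 3 - 5*(1 + o)/(2*o) (H(o) = 5 + (-2 - 5*(o + 1)/(o + o)) = 5 + (-2 - 5*(1 + o)/(2*o)) = 3 - 5*(1 + o)/(2*o))
(413 + (-192 + 227)*(H(-12) + 110))**2 = (413 + (-192 + 227)*((1/2)*(-5 - 12)/(-12) + 110))**2 = (413 + 35*((1/2)*(-1/12)*(-17) + 110))**2 = (413 + 35*(17/24 + 110))**2 = (413 + 35*(2657/24))**2 = (413 + 92995/24)**2 = (102907/24)**2 = 10589850649/576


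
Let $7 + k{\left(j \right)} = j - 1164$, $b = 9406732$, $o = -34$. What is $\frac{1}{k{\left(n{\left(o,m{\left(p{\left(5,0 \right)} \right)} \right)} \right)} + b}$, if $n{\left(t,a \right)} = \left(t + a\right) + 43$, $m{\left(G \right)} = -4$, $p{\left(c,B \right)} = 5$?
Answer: $\frac{1}{9405566} \approx 1.0632 \cdot 10^{-7}$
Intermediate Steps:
$n{\left(t,a \right)} = 43 + a + t$ ($n{\left(t,a \right)} = \left(a + t\right) + 43 = 43 + a + t$)
$k{\left(j \right)} = -1171 + j$ ($k{\left(j \right)} = -7 + \left(j - 1164\right) = -7 + \left(-1164 + j\right) = -1171 + j$)
$\frac{1}{k{\left(n{\left(o,m{\left(p{\left(5,0 \right)} \right)} \right)} \right)} + b} = \frac{1}{\left(-1171 - -5\right) + 9406732} = \frac{1}{\left(-1171 + 5\right) + 9406732} = \frac{1}{-1166 + 9406732} = \frac{1}{9405566}$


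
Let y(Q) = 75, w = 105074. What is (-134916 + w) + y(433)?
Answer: -29767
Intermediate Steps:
(-134916 + w) + y(433) = (-134916 + 105074) + 75 = -29842 + 75 = -29767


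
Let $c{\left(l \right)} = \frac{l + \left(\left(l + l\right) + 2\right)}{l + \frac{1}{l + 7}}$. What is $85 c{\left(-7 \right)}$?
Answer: $0$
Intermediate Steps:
$c{\left(l \right)} = \frac{2 + 3 l}{l + \frac{1}{7 + l}}$ ($c{\left(l \right)} = \frac{l + \left(2 l + 2\right)}{l + \frac{1}{7 + l}} = \frac{l + \left(2 + 2 l\right)}{l + \frac{1}{7 + l}} = \frac{2 + 3 l}{l + \frac{1}{7 + l}}$)
$85 c{\left(-7 \right)} = 85 \frac{14 + 3 \left(-7\right)^{2} + 23 \left(-7\right)}{1 + \left(-7\right)^{2} + 7 \left(-7\right)} = 85 \frac{14 + 3 \cdot 49 - 161}{1 + 49 - 49} = 85 \frac{14 + 147 - 161}{1} = 85 \cdot 1 \cdot 0 = 85 \cdot 0 = 0$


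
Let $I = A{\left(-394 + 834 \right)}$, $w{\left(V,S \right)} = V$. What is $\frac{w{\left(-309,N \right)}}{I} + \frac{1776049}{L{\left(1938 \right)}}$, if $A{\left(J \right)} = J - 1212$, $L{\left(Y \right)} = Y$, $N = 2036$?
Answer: $\frac{685854335}{748068} \approx 916.83$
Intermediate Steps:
$A{\left(J \right)} = -1212 + J$
$I = -772$ ($I = -1212 + \left(-394 + 834\right) = -1212 + 440 = -772$)
$\frac{w{\left(-309,N \right)}}{I} + \frac{1776049}{L{\left(1938 \right)}} = - \frac{309}{-772} + \frac{1776049}{1938} = \left(-309\right) \left(- \frac{1}{772}\right) + 1776049 \cdot \frac{1}{1938} = \frac{309}{772} + \frac{1776049}{1938} = \frac{685854335}{748068}$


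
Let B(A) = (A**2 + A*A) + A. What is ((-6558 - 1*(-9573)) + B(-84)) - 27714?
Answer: -10671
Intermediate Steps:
B(A) = A + 2*A**2 (B(A) = (A**2 + A**2) + A = 2*A**2 + A = A + 2*A**2)
((-6558 - 1*(-9573)) + B(-84)) - 27714 = ((-6558 - 1*(-9573)) - 84*(1 + 2*(-84))) - 27714 = ((-6558 + 9573) - 84*(1 - 168)) - 27714 = (3015 - 84*(-167)) - 27714 = (3015 + 14028) - 27714 = 17043 - 27714 = -10671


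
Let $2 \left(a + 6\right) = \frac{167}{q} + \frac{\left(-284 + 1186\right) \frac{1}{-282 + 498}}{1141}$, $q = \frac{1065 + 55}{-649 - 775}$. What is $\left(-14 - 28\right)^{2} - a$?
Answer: $\frac{2311957471}{1232280} \approx 1876.2$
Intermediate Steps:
$q = - \frac{70}{89}$ ($q = \frac{1120}{-1424} = 1120 \left(- \frac{1}{1424}\right) = - \frac{70}{89} \approx -0.78652$)
$a = - \frac{138215551}{1232280}$ ($a = -6 + \frac{\frac{167}{- \frac{70}{89}} + \frac{\left(-284 + 1186\right) \frac{1}{-282 + 498}}{1141}}{2} = -6 + \frac{167 \left(- \frac{89}{70}\right) + \frac{902}{216} \cdot \frac{1}{1141}}{2} = -6 + \frac{- \frac{14863}{70} + 902 \cdot \frac{1}{216} \cdot \frac{1}{1141}}{2} = -6 + \frac{- \frac{14863}{70} + \frac{451}{108} \cdot \frac{1}{1141}}{2} = -6 + \frac{- \frac{14863}{70} + \frac{451}{123228}}{2} = -6 + \frac{1}{2} \left(- \frac{130821871}{616140}\right) = -6 - \frac{130821871}{1232280} = - \frac{138215551}{1232280} \approx -112.16$)
$\left(-14 - 28\right)^{2} - a = \left(-14 - 28\right)^{2} - - \frac{138215551}{1232280} = \left(-42\right)^{2} + \frac{138215551}{1232280} = 1764 + \frac{138215551}{1232280} = \frac{2311957471}{1232280}$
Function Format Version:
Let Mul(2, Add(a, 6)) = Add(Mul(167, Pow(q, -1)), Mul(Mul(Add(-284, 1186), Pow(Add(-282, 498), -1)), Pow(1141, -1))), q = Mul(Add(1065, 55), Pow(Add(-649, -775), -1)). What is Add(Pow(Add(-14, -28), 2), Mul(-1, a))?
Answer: Rational(2311957471, 1232280) ≈ 1876.2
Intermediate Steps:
q = Rational(-70, 89) (q = Mul(1120, Pow(-1424, -1)) = Mul(1120, Rational(-1, 1424)) = Rational(-70, 89) ≈ -0.78652)
a = Rational(-138215551, 1232280) (a = Add(-6, Mul(Rational(1, 2), Add(Mul(167, Pow(Rational(-70, 89), -1)), Mul(Mul(Add(-284, 1186), Pow(Add(-282, 498), -1)), Pow(1141, -1))))) = Add(-6, Mul(Rational(1, 2), Add(Mul(167, Rational(-89, 70)), Mul(Mul(902, Pow(216, -1)), Rational(1, 1141))))) = Add(-6, Mul(Rational(1, 2), Add(Rational(-14863, 70), Mul(Mul(902, Rational(1, 216)), Rational(1, 1141))))) = Add(-6, Mul(Rational(1, 2), Add(Rational(-14863, 70), Mul(Rational(451, 108), Rational(1, 1141))))) = Add(-6, Mul(Rational(1, 2), Add(Rational(-14863, 70), Rational(451, 123228)))) = Add(-6, Mul(Rational(1, 2), Rational(-130821871, 616140))) = Add(-6, Rational(-130821871, 1232280)) = Rational(-138215551, 1232280) ≈ -112.16)
Add(Pow(Add(-14, -28), 2), Mul(-1, a)) = Add(Pow(Add(-14, -28), 2), Mul(-1, Rational(-138215551, 1232280))) = Add(Pow(-42, 2), Rational(138215551, 1232280)) = Add(1764, Rational(138215551, 1232280)) = Rational(2311957471, 1232280)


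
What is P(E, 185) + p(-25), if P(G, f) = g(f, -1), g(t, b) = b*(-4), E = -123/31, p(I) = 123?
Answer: 127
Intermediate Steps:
E = -123/31 (E = -123*1/31 = -123/31 ≈ -3.9677)
g(t, b) = -4*b
P(G, f) = 4 (P(G, f) = -4*(-1) = 4)
P(E, 185) + p(-25) = 4 + 123 = 127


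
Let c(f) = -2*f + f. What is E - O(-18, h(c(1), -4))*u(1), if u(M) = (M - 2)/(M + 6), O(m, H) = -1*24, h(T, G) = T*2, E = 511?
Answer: 3553/7 ≈ 507.57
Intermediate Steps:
c(f) = -f
h(T, G) = 2*T
O(m, H) = -24
u(M) = (-2 + M)/(6 + M)
E - O(-18, h(c(1), -4))*u(1) = 511 - (-24)*(-2 + 1)/(6 + 1) = 511 - (-24)*-1/7 = 511 - (-24)*(1/7)*(-1) = 511 - (-24)*(-1)/7 = 511 - 1*24/7 = 511 - 24/7 = 3553/7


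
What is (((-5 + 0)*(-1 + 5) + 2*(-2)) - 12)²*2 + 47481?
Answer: 50073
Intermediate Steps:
(((-5 + 0)*(-1 + 5) + 2*(-2)) - 12)²*2 + 47481 = ((-5*4 - 4) - 12)²*2 + 47481 = ((-20 - 4) - 12)²*2 + 47481 = (-24 - 12)²*2 + 47481 = (-36)²*2 + 47481 = 1296*2 + 47481 = 2592 + 47481 = 50073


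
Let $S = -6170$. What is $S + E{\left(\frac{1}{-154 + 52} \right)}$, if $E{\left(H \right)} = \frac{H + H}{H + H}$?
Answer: $-6169$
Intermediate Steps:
$E{\left(H \right)} = 1$ ($E{\left(H \right)} = \frac{2 H}{2 H} = 2 H \frac{1}{2 H} = 1$)
$S + E{\left(\frac{1}{-154 + 52} \right)} = -6170 + 1 = -6169$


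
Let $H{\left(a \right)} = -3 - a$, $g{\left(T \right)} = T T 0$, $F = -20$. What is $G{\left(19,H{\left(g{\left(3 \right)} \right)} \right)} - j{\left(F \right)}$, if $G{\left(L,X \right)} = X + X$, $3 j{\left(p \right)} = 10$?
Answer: $- \frac{28}{3} \approx -9.3333$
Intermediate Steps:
$g{\left(T \right)} = 0$ ($g{\left(T \right)} = T^{2} \cdot 0 = 0$)
$j{\left(p \right)} = \frac{10}{3}$ ($j{\left(p \right)} = \frac{1}{3} \cdot 10 = \frac{10}{3}$)
$G{\left(L,X \right)} = 2 X$
$G{\left(19,H{\left(g{\left(3 \right)} \right)} \right)} - j{\left(F \right)} = 2 \left(-3 - 0\right) - \frac{10}{3} = 2 \left(-3 + 0\right) - \frac{10}{3} = 2 \left(-3\right) - \frac{10}{3} = -6 - \frac{10}{3} = - \frac{28}{3}$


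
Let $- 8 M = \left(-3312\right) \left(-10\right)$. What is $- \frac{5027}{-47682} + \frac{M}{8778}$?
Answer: $- \frac{25546079}{69758766} \approx -0.36621$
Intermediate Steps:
$M = -4140$ ($M = - \frac{\left(-3312\right) \left(-10\right)}{8} = \left(- \frac{1}{8}\right) 33120 = -4140$)
$- \frac{5027}{-47682} + \frac{M}{8778} = - \frac{5027}{-47682} - \frac{4140}{8778} = \left(-5027\right) \left(- \frac{1}{47682}\right) - \frac{690}{1463} = \frac{5027}{47682} - \frac{690}{1463} = - \frac{25546079}{69758766}$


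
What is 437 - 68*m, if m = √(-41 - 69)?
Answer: 437 - 68*I*√110 ≈ 437.0 - 713.19*I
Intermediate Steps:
m = I*√110 (m = √(-110) = I*√110 ≈ 10.488*I)
437 - 68*m = 437 - 68*I*√110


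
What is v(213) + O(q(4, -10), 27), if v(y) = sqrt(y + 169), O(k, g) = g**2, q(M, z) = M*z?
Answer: 729 + sqrt(382) ≈ 748.54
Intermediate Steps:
v(y) = sqrt(169 + y)
v(213) + O(q(4, -10), 27) = sqrt(169 + 213) + 27**2 = sqrt(382) + 729 = 729 + sqrt(382)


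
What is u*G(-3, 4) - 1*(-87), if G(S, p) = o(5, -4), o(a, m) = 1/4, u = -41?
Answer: 307/4 ≈ 76.750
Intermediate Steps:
o(a, m) = ¼
G(S, p) = ¼
u*G(-3, 4) - 1*(-87) = -41*¼ - 1*(-87) = -41/4 + 87 = 307/4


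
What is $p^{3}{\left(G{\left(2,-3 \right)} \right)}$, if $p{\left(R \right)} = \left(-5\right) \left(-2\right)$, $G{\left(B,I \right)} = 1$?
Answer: $1000$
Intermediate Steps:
$p{\left(R \right)} = 10$
$p^{3}{\left(G{\left(2,-3 \right)} \right)} = 10^{3} = 1000$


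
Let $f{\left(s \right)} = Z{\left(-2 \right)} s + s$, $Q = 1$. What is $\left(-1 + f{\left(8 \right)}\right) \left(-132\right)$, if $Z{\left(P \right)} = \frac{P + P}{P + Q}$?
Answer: $-5148$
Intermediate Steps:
$Z{\left(P \right)} = \frac{2 P}{1 + P}$ ($Z{\left(P \right)} = \frac{P + P}{P + 1} = \frac{2 P}{1 + P}$)
$f{\left(s \right)} = 5 s$ ($f{\left(s \right)} = 2 \left(-2\right) \frac{1}{1 - 2} s + s = 2 \left(-2\right) \frac{1}{-1} s + s = 2 \left(-2\right) \left(-1\right) s + s = 4 s + s = 5 s$)
$\left(-1 + f{\left(8 \right)}\right) \left(-132\right) = \left(-1 + 5 \cdot 8\right) \left(-132\right) = \left(-1 + 40\right) \left(-132\right) = 39 \left(-132\right) = -5148$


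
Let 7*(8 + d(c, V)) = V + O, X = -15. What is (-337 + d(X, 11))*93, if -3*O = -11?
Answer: -223231/7 ≈ -31890.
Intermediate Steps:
O = 11/3 (O = -⅓*(-11) = 11/3 ≈ 3.6667)
d(c, V) = -157/21 + V/7 (d(c, V) = -8 + (V + 11/3)/7 = -8 + (11/3 + V)/7 = -8 + (11/21 + V/7) = -157/21 + V/7)
(-337 + d(X, 11))*93 = (-337 + (-157/21 + (⅐)*11))*93 = (-337 + (-157/21 + 11/7))*93 = (-337 - 124/21)*93 = -7201/21*93 = -223231/7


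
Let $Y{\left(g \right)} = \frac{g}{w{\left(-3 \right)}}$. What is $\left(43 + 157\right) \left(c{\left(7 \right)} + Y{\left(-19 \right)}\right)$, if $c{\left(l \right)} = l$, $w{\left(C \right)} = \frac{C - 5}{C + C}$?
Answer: $-1450$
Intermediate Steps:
$w{\left(C \right)} = \frac{-5 + C}{2 C}$
$Y{\left(g \right)} = \frac{3 g}{4}$ ($Y{\left(g \right)} = \frac{g}{\frac{1}{2} \frac{1}{-3} \left(-5 - 3\right)} = \frac{g}{\frac{1}{2} \left(- \frac{1}{3}\right) \left(-8\right)} = \frac{g}{\frac{4}{3}} = g \frac{3}{4} = \frac{3 g}{4}$)
$\left(43 + 157\right) \left(c{\left(7 \right)} + Y{\left(-19 \right)}\right) = \left(43 + 157\right) \left(7 + \frac{3}{4} \left(-19\right)\right) = 200 \left(7 - \frac{57}{4}\right) = 200 \left(- \frac{29}{4}\right) = -1450$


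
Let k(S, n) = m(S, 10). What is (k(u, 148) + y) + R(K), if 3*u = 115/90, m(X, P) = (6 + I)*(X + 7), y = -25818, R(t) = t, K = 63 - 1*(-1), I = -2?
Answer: -694556/27 ≈ -25724.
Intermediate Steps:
K = 64 (K = 63 + 1 = 64)
m(X, P) = 28 + 4*X (m(X, P) = (6 - 2)*(X + 7) = 4*(7 + X) = 28 + 4*X)
u = 23/54 (u = (115/90)/3 = (115*(1/90))/3 = (⅓)*(23/18) = 23/54 ≈ 0.42593)
k(S, n) = 28 + 4*S
(k(u, 148) + y) + R(K) = ((28 + 4*(23/54)) - 25818) + 64 = ((28 + 46/27) - 25818) + 64 = (802/27 - 25818) + 64 = -696284/27 + 64 = -694556/27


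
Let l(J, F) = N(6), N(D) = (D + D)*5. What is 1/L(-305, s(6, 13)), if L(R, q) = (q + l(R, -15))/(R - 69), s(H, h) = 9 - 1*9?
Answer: -187/30 ≈ -6.2333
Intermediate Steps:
N(D) = 10*D (N(D) = (2*D)*5 = 10*D)
l(J, F) = 60 (l(J, F) = 10*6 = 60)
s(H, h) = 0 (s(H, h) = 9 - 9 = 0)
L(R, q) = (60 + q)/(-69 + R) (L(R, q) = (q + 60)/(R - 69) = (60 + q)/(-69 + R))
1/L(-305, s(6, 13)) = 1/((60 + 0)/(-69 - 305)) = 1/(60/(-374)) = 1/(-1/374*60) = 1/(-30/187) = -187/30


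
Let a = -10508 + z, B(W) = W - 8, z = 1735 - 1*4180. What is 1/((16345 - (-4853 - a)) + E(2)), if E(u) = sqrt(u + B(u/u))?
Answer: 1649/13596006 - I*sqrt(5)/67980030 ≈ 0.00012129 - 3.2893e-8*I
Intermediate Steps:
z = -2445 (z = 1735 - 4180 = -2445)
B(W) = -8 + W
a = -12953 (a = -10508 - 2445 = -12953)
E(u) = sqrt(-7 + u) (E(u) = sqrt(u + (-8 + u/u)) = sqrt(u + (-8 + 1)) = sqrt(u - 7) = sqrt(-7 + u))
1/((16345 - (-4853 - a)) + E(2)) = 1/((16345 - (-4853 - 1*(-12953))) + sqrt(-7 + 2)) = 1/((16345 - (-4853 + 12953)) + sqrt(-5)) = 1/((16345 - 1*8100) + I*sqrt(5)) = 1/((16345 - 8100) + I*sqrt(5)) = 1/(8245 + I*sqrt(5))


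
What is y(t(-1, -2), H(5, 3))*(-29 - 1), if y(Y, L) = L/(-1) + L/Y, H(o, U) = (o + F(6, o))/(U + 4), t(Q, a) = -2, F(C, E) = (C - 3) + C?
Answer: 90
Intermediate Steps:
F(C, E) = -3 + 2*C (F(C, E) = (-3 + C) + C = -3 + 2*C)
H(o, U) = (9 + o)/(4 + U) (H(o, U) = (o + (-3 + 2*6))/(U + 4) = (o + (-3 + 12))/(4 + U) = (o + 9)/(4 + U) = (9 + o)/(4 + U))
y(Y, L) = -L + L/Y (y(Y, L) = L*(-1) + L/Y = -L + L/Y)
y(t(-1, -2), H(5, 3))*(-29 - 1) = (-(9 + 5)/(4 + 3) + ((9 + 5)/(4 + 3))/(-2))*(-29 - 1) = (-14/7 + (14/7)*(-½))*(-30) = (-14/7 + ((⅐)*14)*(-½))*(-30) = (-1*2 + 2*(-½))*(-30) = (-2 - 1)*(-30) = -3*(-30) = 90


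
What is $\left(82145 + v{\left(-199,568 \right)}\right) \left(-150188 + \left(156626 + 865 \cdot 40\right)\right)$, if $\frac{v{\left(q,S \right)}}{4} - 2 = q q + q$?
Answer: $9839311918$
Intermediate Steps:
$v{\left(q,S \right)} = 8 + 4 q + 4 q^{2}$ ($v{\left(q,S \right)} = 8 + 4 \left(q q + q\right) = 8 + 4 \left(q^{2} + q\right) = 8 + 4 \left(q + q^{2}\right) = 8 + \left(4 q + 4 q^{2}\right) = 8 + 4 q + 4 q^{2}$)
$\left(82145 + v{\left(-199,568 \right)}\right) \left(-150188 + \left(156626 + 865 \cdot 40\right)\right) = \left(82145 + \left(8 + 4 \left(-199\right) + 4 \left(-199\right)^{2}\right)\right) \left(-150188 + \left(156626 + 865 \cdot 40\right)\right) = \left(82145 + \left(8 - 796 + 4 \cdot 39601\right)\right) \left(-150188 + \left(156626 + 34600\right)\right) = \left(82145 + \left(8 - 796 + 158404\right)\right) \left(-150188 + 191226\right) = \left(82145 + 157616\right) 41038 = 239761 \cdot 41038 = 9839311918$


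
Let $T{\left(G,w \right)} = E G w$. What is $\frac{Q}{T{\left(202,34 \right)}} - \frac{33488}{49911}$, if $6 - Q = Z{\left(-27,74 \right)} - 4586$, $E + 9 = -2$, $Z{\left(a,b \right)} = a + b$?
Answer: $- \frac{27295019}{37333428} \approx -0.73111$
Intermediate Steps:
$E = -11$ ($E = -9 - 2 = -11$)
$T{\left(G,w \right)} = - 11 G w$
$Q = 4545$ ($Q = 6 - \left(\left(-27 + 74\right) - 4586\right) = 6 - \left(47 - 4586\right) = 6 - -4539 = 6 + 4539 = 4545$)
$\frac{Q}{T{\left(202,34 \right)}} - \frac{33488}{49911} = \frac{4545}{\left(-11\right) 202 \cdot 34} - \frac{33488}{49911} = \frac{4545}{-75548} - \frac{33488}{49911} = 4545 \left(- \frac{1}{75548}\right) - \frac{33488}{49911} = - \frac{45}{748} - \frac{33488}{49911} = - \frac{27295019}{37333428}$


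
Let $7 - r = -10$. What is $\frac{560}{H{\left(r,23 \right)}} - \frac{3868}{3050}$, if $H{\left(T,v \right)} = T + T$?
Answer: $\frac{394122}{25925} \approx 15.202$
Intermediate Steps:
$r = 17$ ($r = 7 - -10 = 7 + 10 = 17$)
$H{\left(T,v \right)} = 2 T$
$\frac{560}{H{\left(r,23 \right)}} - \frac{3868}{3050} = \frac{560}{2 \cdot 17} - \frac{3868}{3050} = \frac{560}{34} - \frac{1934}{1525} = 560 \cdot \frac{1}{34} - \frac{1934}{1525} = \frac{280}{17} - \frac{1934}{1525} = \frac{394122}{25925}$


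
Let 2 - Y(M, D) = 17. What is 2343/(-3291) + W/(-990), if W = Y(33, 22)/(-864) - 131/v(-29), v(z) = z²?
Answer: -187236028789/263045154240 ≈ -0.71180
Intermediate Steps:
Y(M, D) = -15 (Y(M, D) = 2 - 1*17 = 2 - 17 = -15)
W = -33523/242208 (W = -15/(-864) - 131/((-29)²) = -15*(-1/864) - 131/841 = 5/288 - 131*1/841 = 5/288 - 131/841 = -33523/242208 ≈ -0.13841)
2343/(-3291) + W/(-990) = 2343/(-3291) - 33523/242208/(-990) = 2343*(-1/3291) - 33523/242208*(-1/990) = -781/1097 + 33523/239785920 = -187236028789/263045154240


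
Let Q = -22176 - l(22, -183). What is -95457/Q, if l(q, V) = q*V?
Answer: 31819/6050 ≈ 5.2593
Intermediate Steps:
l(q, V) = V*q
Q = -18150 (Q = -22176 - (-183)*22 = -22176 - 1*(-4026) = -22176 + 4026 = -18150)
-95457/Q = -95457/(-18150) = -95457*(-1/18150) = 31819/6050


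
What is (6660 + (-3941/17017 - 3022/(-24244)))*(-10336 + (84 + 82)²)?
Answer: 13965107241750/121771 ≈ 1.1468e+8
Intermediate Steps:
(6660 + (-3941/17017 - 3022/(-24244)))*(-10336 + (84 + 82)²) = (6660 + (-3941*1/17017 - 3022*(-1/24244)))*(-10336 + 166²) = (6660 + (-563/2431 + 1511/12122))*(-10336 + 27556) = (6660 - 26045/243542)*17220 = (1621963675/243542)*17220 = 13965107241750/121771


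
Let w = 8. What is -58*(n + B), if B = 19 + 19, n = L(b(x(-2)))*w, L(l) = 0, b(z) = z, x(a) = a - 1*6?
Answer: -2204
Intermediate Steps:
x(a) = -6 + a (x(a) = a - 6 = -6 + a)
n = 0 (n = 0*8 = 0)
B = 38
-58*(n + B) = -58*(0 + 38) = -58*38 = -2204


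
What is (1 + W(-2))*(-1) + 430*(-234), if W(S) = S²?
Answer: -100625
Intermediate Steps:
(1 + W(-2))*(-1) + 430*(-234) = (1 + (-2)²)*(-1) + 430*(-234) = (1 + 4)*(-1) - 100620 = 5*(-1) - 100620 = -5 - 100620 = -100625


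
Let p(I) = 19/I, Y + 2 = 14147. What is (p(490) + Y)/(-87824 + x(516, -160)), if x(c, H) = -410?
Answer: -6931069/43234660 ≈ -0.16031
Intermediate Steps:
Y = 14145 (Y = -2 + 14147 = 14145)
(p(490) + Y)/(-87824 + x(516, -160)) = (19/490 + 14145)/(-87824 - 410) = (19*(1/490) + 14145)/(-88234) = (19/490 + 14145)*(-1/88234) = (6931069/490)*(-1/88234) = -6931069/43234660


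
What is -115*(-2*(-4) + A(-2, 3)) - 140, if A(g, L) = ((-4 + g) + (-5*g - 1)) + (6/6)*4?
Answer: -1865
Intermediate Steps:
A(g, L) = -1 - 4*g (A(g, L) = ((-4 + g) + (-1 - 5*g)) + (6*(⅙))*4 = (-5 - 4*g) + 1*4 = (-5 - 4*g) + 4 = -1 - 4*g)
-115*(-2*(-4) + A(-2, 3)) - 140 = -115*(-2*(-4) + (-1 - 4*(-2))) - 140 = -115*(8 + (-1 + 8)) - 140 = -115*(8 + 7) - 140 = -115*15 - 140 = -1725 - 140 = -1865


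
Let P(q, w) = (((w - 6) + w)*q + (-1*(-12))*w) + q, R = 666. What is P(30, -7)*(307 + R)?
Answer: -636342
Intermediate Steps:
P(q, w) = q + 12*w + q*(-6 + 2*w) (P(q, w) = (((-6 + w) + w)*q + 12*w) + q = ((-6 + 2*w)*q + 12*w) + q = (q*(-6 + 2*w) + 12*w) + q = (12*w + q*(-6 + 2*w)) + q = q + 12*w + q*(-6 + 2*w))
P(30, -7)*(307 + R) = (-5*30 + 12*(-7) + 2*30*(-7))*(307 + 666) = (-150 - 84 - 420)*973 = -654*973 = -636342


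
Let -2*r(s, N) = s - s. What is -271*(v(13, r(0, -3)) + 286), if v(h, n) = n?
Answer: -77506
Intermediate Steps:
r(s, N) = 0 (r(s, N) = -(s - s)/2 = -1/2*0 = 0)
-271*(v(13, r(0, -3)) + 286) = -271*(0 + 286) = -271*286 = -77506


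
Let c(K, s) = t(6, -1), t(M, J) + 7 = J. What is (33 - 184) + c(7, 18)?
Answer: -159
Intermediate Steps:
t(M, J) = -7 + J
c(K, s) = -8 (c(K, s) = -7 - 1 = -8)
(33 - 184) + c(7, 18) = (33 - 184) - 8 = -151 - 8 = -159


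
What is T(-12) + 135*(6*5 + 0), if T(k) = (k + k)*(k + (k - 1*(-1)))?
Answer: 4602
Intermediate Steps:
T(k) = 2*k*(1 + 2*k) (T(k) = (2*k)*(k + (k + 1)) = (2*k)*(k + (1 + k)) = (2*k)*(1 + 2*k) = 2*k*(1 + 2*k))
T(-12) + 135*(6*5 + 0) = 2*(-12)*(1 + 2*(-12)) + 135*(6*5 + 0) = 2*(-12)*(1 - 24) + 135*(30 + 0) = 2*(-12)*(-23) + 135*30 = 552 + 4050 = 4602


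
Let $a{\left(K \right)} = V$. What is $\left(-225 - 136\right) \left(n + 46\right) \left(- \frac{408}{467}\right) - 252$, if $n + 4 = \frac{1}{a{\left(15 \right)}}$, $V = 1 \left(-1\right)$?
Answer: $\frac{5921124}{467} \approx 12679.0$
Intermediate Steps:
$V = -1$
$a{\left(K \right)} = -1$
$n = -5$ ($n = -4 + \frac{1}{-1} = -4 - 1 = -5$)
$\left(-225 - 136\right) \left(n + 46\right) \left(- \frac{408}{467}\right) - 252 = \left(-225 - 136\right) \left(-5 + 46\right) \left(- \frac{408}{467}\right) - 252 = \left(-361\right) 41 \left(\left(-408\right) \frac{1}{467}\right) - 252 = \left(-14801\right) \left(- \frac{408}{467}\right) - 252 = \frac{6038808}{467} - 252 = \frac{5921124}{467}$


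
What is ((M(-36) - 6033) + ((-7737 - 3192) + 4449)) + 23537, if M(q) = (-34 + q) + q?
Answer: 10918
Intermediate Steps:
M(q) = -34 + 2*q
((M(-36) - 6033) + ((-7737 - 3192) + 4449)) + 23537 = (((-34 + 2*(-36)) - 6033) + ((-7737 - 3192) + 4449)) + 23537 = (((-34 - 72) - 6033) + (-10929 + 4449)) + 23537 = ((-106 - 6033) - 6480) + 23537 = (-6139 - 6480) + 23537 = -12619 + 23537 = 10918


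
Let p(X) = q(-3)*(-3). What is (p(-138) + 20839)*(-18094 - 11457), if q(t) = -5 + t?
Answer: -616522513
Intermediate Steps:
p(X) = 24 (p(X) = (-5 - 3)*(-3) = -8*(-3) = 24)
(p(-138) + 20839)*(-18094 - 11457) = (24 + 20839)*(-18094 - 11457) = 20863*(-29551) = -616522513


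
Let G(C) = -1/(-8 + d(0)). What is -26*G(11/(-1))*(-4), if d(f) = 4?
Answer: 26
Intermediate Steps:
G(C) = ¼ (G(C) = -1/(-8 + 4) = -1/(-4) = -1*(-¼) = ¼)
-26*G(11/(-1))*(-4) = -26*¼*(-4) = -13/2*(-4) = 26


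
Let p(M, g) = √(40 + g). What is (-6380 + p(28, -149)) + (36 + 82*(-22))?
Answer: -8148 + I*√109 ≈ -8148.0 + 10.44*I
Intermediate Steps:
(-6380 + p(28, -149)) + (36 + 82*(-22)) = (-6380 + √(40 - 149)) + (36 + 82*(-22)) = (-6380 + √(-109)) + (36 - 1804) = (-6380 + I*√109) - 1768 = -8148 + I*√109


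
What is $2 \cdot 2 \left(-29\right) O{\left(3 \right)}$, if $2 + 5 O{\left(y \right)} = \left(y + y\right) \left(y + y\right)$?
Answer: $- \frac{3944}{5} \approx -788.8$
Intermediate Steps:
$O{\left(y \right)} = - \frac{2}{5} + \frac{4 y^{2}}{5}$ ($O{\left(y \right)} = - \frac{2}{5} + \frac{\left(y + y\right) \left(y + y\right)}{5} = - \frac{2}{5} + \frac{2 y 2 y}{5} = - \frac{2}{5} + \frac{4 y^{2}}{5}$)
$2 \cdot 2 \left(-29\right) O{\left(3 \right)} = 2 \cdot 2 \left(-29\right) \left(- \frac{2}{5} + \frac{4 \cdot 3^{2}}{5}\right) = 4 \left(-29\right) \left(- \frac{2}{5} + \frac{4}{5} \cdot 9\right) = - 116 \left(- \frac{2}{5} + \frac{36}{5}\right) = \left(-116\right) \frac{34}{5} = - \frac{3944}{5}$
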